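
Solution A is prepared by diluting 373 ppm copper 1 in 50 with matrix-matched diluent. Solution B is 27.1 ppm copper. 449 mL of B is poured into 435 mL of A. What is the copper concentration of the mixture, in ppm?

C_A = 373 ppm / 50 = 7.46 ppm.
C_mix = (C_A·V_A + C_B·V_B)/(V_A + V_B) = (7.46×435 + 27.1×449) / 884.0 = 17.4 ppm.

17.4 ppm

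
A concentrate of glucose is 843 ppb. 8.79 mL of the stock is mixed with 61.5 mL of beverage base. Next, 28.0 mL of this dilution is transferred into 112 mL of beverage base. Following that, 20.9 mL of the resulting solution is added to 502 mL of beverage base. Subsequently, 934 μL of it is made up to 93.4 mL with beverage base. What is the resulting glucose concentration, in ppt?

8.43 ppt

Overall dilution factor = 7.997 × 5 × 25.02 × 100 = 1.00 × 10⁵.
843 ppb / 1.00 × 10⁵ = 8.43 × 10⁻³ ppb = 8.43 ppt.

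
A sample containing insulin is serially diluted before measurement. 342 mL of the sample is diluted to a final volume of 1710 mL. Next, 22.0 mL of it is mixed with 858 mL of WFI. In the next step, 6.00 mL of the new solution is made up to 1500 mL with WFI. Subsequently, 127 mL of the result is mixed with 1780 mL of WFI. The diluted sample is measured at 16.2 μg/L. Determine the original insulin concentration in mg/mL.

Overall dilution factor = 5 × 40 × 250 × 15.02 = 7.51 × 10⁵.
Original = 16.2 μg/L × 7.51 × 10⁵ = 1.22 × 10⁷ μg/L = 12.2 mg/mL.

12.2 mg/mL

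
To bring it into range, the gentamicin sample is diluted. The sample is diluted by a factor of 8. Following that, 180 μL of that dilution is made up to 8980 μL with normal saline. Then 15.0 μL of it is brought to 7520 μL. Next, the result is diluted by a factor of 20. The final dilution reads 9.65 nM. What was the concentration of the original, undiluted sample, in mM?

38.6 mM

Overall dilution factor = 8 × 49.89 × 501.3 × 20 = 4.00 × 10⁶.
Original = 9.65 nM × 4.00 × 10⁶ = 3.86 × 10⁷ nM = 38.6 mM.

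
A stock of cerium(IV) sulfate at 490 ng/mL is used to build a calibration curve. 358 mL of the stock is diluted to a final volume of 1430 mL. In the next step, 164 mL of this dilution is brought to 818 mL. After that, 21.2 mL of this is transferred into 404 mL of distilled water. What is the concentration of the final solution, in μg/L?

Overall dilution factor = 3.994 × 4.988 × 20.06 = 400.
490 ng/mL / 400 = 1.23 ng/mL = 1.23 μg/L.

1.23 μg/L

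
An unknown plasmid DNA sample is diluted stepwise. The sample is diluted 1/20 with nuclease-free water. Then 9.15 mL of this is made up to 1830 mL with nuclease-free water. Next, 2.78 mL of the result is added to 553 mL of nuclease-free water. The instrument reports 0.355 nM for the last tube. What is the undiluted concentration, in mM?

Overall dilution factor = 20 × 200 × 199.9 = 8.00 × 10⁵.
Original = 0.355 nM × 8.00 × 10⁵ = 2.84 × 10⁵ nM = 0.284 mM.

0.284 mM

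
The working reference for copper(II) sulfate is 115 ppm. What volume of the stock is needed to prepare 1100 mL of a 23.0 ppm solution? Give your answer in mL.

220 mL

V₁ = C₂V₂/C₁ = 23.0 × 1100 / 115 = 220 mL.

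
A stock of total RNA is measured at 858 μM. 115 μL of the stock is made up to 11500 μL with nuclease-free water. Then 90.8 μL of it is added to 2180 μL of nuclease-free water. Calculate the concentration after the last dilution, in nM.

Overall dilution factor = 100 × 25.01 = 2501.
858 μM / 2501 = 0.343 μM = 343 nM.

343 nM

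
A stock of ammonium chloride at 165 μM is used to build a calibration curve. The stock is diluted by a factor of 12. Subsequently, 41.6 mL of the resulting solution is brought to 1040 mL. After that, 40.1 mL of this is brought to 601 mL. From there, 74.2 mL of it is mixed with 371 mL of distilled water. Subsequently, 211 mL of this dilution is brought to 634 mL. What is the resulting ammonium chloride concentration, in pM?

2040 pM

Overall dilution factor = 12 × 25 × 14.99 × 6 × 3.005 = 8.11 × 10⁴.
165 μM / 8.11 × 10⁴ = 2.04 × 10⁻³ μM = 2040 pM.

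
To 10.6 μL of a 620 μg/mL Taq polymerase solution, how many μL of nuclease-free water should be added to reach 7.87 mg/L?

824 μL

7.87 mg/L = 7.87 μg/mL.
V₂ = C₁V₁/C₂ = 620 × 10.6 / 7.87 = 835 μL.
Diluent to add = V₂ − V₁ = 835 − 10.6 = 824 μL.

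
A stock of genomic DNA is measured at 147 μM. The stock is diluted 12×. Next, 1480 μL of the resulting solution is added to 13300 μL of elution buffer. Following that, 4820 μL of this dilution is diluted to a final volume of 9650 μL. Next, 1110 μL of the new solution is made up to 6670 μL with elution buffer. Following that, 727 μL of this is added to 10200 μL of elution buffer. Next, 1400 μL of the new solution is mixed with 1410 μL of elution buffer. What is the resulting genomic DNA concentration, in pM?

3380 pM

Overall dilution factor = 12 × 9.986 × 2.002 × 6.009 × 15.03 × 2.007 = 4.35 × 10⁴.
147 μM / 4.35 × 10⁴ = 3.38 × 10⁻³ μM = 3380 pM.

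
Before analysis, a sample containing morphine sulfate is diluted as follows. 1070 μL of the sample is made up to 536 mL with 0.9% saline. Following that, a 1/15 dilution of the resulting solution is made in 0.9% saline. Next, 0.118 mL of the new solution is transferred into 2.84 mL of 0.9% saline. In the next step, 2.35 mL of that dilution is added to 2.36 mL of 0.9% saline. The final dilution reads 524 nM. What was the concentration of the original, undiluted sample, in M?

0.198 M

Overall dilution factor = 500.9 × 15 × 25.07 × 2.004 = 3.78 × 10⁵.
Original = 524 nM × 3.78 × 10⁵ = 1.98 × 10⁸ nM = 0.198 M.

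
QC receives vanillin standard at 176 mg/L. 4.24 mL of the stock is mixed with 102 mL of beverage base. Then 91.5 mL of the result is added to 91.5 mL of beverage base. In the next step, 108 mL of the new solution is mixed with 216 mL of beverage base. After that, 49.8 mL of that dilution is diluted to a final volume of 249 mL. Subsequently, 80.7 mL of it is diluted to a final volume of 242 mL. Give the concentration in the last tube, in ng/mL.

78.1 ng/mL

Overall dilution factor = 25.06 × 2 × 3 × 5 × 2.999 = 2254.
176 mg/L / 2254 = 0.0781 mg/L = 78.1 ng/mL.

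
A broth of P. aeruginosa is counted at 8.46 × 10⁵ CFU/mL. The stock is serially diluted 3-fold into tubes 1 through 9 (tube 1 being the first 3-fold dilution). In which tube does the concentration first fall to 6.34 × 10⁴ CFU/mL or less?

tube 3

Tube n has concentration 8.46 × 10⁵ CFU/mL / 3ⁿ.
Need 3ⁿ ≥ 8.46 × 10⁵ CFU/mL / 6.34 × 10⁴ CFU/mL = 13.3, so n ≥ 2.36.
First such tube: n = 3.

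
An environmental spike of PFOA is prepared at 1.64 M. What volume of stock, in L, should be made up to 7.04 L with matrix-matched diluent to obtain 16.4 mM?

0.0704 L

16.4 mM = 0.0164 M.
V₁ = C₂V₂/C₁ = 0.0164 × 7.04 / 1.64 = 0.0704 L.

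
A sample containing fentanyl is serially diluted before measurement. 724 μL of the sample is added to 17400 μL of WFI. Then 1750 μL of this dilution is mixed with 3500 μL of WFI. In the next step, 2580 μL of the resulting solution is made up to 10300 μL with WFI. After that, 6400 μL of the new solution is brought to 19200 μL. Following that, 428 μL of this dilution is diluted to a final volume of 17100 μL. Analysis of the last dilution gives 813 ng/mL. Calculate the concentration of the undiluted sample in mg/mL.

Overall dilution factor = 25.03 × 3 × 3.992 × 3 × 39.95 = 3.59 × 10⁴.
Original = 813 ng/mL × 3.59 × 10⁴ = 2.92 × 10⁷ ng/mL = 29.2 mg/mL.

29.2 mg/mL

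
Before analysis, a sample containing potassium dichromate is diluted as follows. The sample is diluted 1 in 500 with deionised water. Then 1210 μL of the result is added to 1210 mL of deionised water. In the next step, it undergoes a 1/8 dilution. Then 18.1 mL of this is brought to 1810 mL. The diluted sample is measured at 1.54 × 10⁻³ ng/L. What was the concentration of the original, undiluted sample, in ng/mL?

617 ng/mL

Overall dilution factor = 500 × 1001 × 8 × 100 = 4.00 × 10⁸.
Original = 1.54 × 10⁻³ ng/L × 4.00 × 10⁸ = 6.17 × 10⁵ ng/L = 617 ng/mL.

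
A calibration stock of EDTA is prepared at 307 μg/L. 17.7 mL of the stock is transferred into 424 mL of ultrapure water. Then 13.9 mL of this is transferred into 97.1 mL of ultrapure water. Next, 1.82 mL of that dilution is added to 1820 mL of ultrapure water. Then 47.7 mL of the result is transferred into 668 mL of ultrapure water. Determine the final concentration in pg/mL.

0.103 pg/mL

Overall dilution factor = 24.95 × 7.986 × 1001 × 15.00 = 2.99 × 10⁶.
307 μg/L / 2.99 × 10⁶ = 1.03 × 10⁻⁴ μg/L = 0.103 pg/mL.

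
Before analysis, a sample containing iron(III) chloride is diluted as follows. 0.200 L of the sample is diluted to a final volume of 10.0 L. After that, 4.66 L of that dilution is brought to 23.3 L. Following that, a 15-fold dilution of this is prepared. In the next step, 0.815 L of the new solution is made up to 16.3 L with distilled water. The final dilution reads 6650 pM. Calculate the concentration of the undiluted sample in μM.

Overall dilution factor = 50 × 5 × 15 × 20 = 7.50 × 10⁴.
Original = 6650 pM × 7.50 × 10⁴ = 4.99 × 10⁸ pM = 499 μM.

499 μM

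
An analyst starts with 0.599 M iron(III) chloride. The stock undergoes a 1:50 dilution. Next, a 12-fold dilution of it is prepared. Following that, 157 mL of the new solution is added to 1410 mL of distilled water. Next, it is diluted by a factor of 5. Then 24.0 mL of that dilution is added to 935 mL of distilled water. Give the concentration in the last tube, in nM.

Overall dilution factor = 50 × 12 × 9.981 × 5 × 39.96 = 1.20 × 10⁶.
0.599 M / 1.20 × 10⁶ = 5.01 × 10⁻⁷ M = 501 nM.

501 nM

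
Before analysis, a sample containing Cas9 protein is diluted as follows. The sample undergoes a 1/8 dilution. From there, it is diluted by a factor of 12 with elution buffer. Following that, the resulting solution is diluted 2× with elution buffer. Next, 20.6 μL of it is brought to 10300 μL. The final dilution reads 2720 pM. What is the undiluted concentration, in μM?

Overall dilution factor = 8 × 12 × 2 × 500 = 9.60 × 10⁴.
Original = 2720 pM × 9.60 × 10⁴ = 2.61 × 10⁸ pM = 261 μM.

261 μM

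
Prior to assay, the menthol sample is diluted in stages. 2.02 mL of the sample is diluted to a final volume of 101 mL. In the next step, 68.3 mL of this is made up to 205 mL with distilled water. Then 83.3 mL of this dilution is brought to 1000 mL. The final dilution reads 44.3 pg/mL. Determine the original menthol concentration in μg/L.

Overall dilution factor = 50 × 3.001 × 12.00 = 1802.
Original = 44.3 pg/mL × 1802 = 7.98 × 10⁴ pg/mL = 79.8 μg/L.

79.8 μg/L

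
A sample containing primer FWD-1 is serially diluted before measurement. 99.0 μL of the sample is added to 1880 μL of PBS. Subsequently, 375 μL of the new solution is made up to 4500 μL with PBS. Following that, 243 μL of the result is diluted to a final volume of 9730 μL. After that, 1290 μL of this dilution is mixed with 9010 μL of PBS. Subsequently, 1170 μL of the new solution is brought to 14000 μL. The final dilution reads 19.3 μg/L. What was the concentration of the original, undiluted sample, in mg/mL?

Overall dilution factor = 19.99 × 12 × 40.04 × 7.984 × 11.97 = 9.18 × 10⁵.
Original = 19.3 μg/L × 9.18 × 10⁵ = 1.77 × 10⁷ μg/L = 17.7 mg/mL.

17.7 mg/mL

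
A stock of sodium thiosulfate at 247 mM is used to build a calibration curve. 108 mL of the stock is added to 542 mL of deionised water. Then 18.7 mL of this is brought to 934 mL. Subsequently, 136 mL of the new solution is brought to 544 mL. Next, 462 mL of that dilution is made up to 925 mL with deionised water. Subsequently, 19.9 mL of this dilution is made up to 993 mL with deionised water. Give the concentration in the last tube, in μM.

Overall dilution factor = 6.019 × 49.95 × 4 × 2.002 × 49.90 = 1.20 × 10⁵.
247 mM / 1.20 × 10⁵ = 2.06 × 10⁻³ mM = 2.06 μM.

2.06 μM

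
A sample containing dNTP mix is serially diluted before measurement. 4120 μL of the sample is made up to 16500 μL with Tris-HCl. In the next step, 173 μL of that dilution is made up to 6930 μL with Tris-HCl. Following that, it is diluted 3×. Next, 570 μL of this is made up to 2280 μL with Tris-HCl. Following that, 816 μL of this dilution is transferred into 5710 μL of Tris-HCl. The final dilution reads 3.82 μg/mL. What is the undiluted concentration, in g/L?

58.8 g/L

Overall dilution factor = 4.005 × 40.06 × 3 × 4 × 7.998 = 1.54 × 10⁴.
Original = 3.82 μg/mL × 1.54 × 10⁴ = 5.88 × 10⁴ μg/mL = 58.8 g/L.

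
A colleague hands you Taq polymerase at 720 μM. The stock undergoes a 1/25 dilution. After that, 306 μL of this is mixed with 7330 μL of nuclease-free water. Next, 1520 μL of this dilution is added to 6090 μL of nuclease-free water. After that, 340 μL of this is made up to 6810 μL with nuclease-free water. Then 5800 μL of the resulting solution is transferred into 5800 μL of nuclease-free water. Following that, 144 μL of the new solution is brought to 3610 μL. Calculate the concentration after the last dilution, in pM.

230 pM

Overall dilution factor = 25 × 24.95 × 5.007 × 20.03 × 2 × 25.07 = 3.14 × 10⁶.
720 μM / 3.14 × 10⁶ = 2.30 × 10⁻⁴ μM = 230 pM.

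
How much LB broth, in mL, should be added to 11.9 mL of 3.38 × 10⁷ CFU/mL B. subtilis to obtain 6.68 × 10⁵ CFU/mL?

V₂ = C₁V₁/C₂ = 3.38 × 10⁷ × 11.9 / 6.68 × 10⁵ = 602 mL.
Diluent to add = V₂ − V₁ = 602 − 11.9 = 590 mL.

590 mL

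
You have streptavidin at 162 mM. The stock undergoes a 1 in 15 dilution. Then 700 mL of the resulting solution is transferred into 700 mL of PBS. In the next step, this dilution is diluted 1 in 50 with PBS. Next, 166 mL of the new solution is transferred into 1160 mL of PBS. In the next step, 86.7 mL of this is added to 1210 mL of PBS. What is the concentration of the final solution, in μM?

Overall dilution factor = 15 × 2 × 50 × 7.988 × 14.96 = 1.79 × 10⁵.
162 mM / 1.79 × 10⁵ = 9.04 × 10⁻⁴ mM = 0.904 μM.

0.904 μM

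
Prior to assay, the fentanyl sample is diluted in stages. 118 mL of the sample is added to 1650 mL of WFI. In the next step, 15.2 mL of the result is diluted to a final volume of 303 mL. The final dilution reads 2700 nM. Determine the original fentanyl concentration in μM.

806 μM

Overall dilution factor = 14.98 × 19.93 = 299.
Original = 2700 nM × 299 = 8.06 × 10⁵ nM = 806 μM.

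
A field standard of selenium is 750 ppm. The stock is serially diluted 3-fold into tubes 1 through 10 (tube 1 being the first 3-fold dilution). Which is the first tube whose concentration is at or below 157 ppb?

tube 8

Tube n has concentration 750 ppm / 3ⁿ.
Need 3ⁿ ≥ 750 ppm / 157 ppb = 4777, so n ≥ 7.71.
First such tube: n = 8.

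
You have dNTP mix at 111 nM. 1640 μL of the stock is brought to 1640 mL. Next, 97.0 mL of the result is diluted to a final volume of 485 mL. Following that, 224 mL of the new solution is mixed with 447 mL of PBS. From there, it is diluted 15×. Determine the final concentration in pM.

Overall dilution factor = 1000 × 5 × 2.996 × 15 = 2.25 × 10⁵.
111 nM / 2.25 × 10⁵ = 4.94 × 10⁻⁴ nM = 0.494 pM.

0.494 pM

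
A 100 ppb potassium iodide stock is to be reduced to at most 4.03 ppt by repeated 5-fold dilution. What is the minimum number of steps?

7

Need 5ⁿ ≥ 2.48 × 10⁴, so n ≥ log(2.48 × 10⁴)/log(5) = 6.29.
Minimum whole steps: n = 7.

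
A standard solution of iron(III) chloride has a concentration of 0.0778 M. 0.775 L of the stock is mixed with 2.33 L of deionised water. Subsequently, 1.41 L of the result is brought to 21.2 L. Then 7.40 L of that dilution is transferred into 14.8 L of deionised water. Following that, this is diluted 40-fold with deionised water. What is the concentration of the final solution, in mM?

0.0108 mM

Overall dilution factor = 4.006 × 15.04 × 3 × 40 = 7229.
0.0778 M / 7229 = 1.08 × 10⁻⁵ M = 0.0108 mM.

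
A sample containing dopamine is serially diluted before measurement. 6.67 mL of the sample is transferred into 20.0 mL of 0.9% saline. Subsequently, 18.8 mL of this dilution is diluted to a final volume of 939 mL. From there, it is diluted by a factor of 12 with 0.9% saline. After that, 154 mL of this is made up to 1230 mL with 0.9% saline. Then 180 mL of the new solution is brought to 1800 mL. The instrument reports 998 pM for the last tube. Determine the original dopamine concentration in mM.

Overall dilution factor = 3.999 × 49.95 × 12 × 7.987 × 10 = 1.91 × 10⁵.
Original = 998 pM × 1.91 × 10⁵ = 1.91 × 10⁸ pM = 0.191 mM.

0.191 mM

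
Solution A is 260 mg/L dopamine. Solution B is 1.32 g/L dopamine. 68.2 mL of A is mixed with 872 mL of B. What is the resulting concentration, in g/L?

C_B = 1.32 g/L = 1320 mg/L.
C_mix = (C_A·V_A + C_B·V_B)/(V_A + V_B) = (260×68.2 + 1320×872) / 940.2 = 1243 mg/L = 1.24 g/L.

1.24 g/L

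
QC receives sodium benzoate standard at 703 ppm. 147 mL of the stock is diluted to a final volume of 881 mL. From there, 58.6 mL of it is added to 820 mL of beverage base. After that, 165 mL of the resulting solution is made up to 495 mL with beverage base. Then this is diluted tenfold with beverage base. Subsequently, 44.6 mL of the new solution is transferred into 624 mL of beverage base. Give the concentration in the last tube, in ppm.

0.0174 ppm

Overall dilution factor = 5.993 × 14.99 × 3 × 10 × 14.99 = 4.04 × 10⁴.
703 ppm / 4.04 × 10⁴ = 0.0174 ppm.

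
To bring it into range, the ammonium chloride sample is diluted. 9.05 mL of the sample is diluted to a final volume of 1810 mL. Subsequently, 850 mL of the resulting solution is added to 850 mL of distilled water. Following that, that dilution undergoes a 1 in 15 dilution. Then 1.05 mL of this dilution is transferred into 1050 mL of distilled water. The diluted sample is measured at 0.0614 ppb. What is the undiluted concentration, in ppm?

Overall dilution factor = 200 × 2 × 15 × 1001 = 6.01 × 10⁶.
Original = 0.0614 ppb × 6.01 × 10⁶ = 3.69 × 10⁵ ppb = 369 ppm.

369 ppm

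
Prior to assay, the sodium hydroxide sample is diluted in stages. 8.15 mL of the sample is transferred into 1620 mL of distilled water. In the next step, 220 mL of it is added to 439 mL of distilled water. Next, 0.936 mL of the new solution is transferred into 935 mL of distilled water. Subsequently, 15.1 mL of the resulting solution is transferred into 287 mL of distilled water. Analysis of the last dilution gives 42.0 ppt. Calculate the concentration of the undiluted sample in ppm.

503 ppm

Overall dilution factor = 199.8 × 2.995 × 999.9 × 20.01 = 1.20 × 10⁷.
Original = 42.0 ppt × 1.20 × 10⁷ = 5.03 × 10⁸ ppt = 503 ppm.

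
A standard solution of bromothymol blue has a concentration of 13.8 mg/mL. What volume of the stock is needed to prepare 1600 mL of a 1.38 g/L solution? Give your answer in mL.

1.38 g/L = 1.38 mg/mL.
V₁ = C₂V₂/C₁ = 1.38 × 1600 / 13.8 = 160 mL.

160 mL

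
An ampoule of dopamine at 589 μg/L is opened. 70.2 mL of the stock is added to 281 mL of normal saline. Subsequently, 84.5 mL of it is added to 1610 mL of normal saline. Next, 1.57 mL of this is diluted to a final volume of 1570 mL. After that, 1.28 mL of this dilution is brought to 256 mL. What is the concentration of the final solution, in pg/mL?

0.0294 pg/mL

Overall dilution factor = 5.003 × 20.05 × 1000 × 200 = 2.01 × 10⁷.
589 μg/L / 2.01 × 10⁷ = 2.94 × 10⁻⁵ μg/L = 0.0294 pg/mL.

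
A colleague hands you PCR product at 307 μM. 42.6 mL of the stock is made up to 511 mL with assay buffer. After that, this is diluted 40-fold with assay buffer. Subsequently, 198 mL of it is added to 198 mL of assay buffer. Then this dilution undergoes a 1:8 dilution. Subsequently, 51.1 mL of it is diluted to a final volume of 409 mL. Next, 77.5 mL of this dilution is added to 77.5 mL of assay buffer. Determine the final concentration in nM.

Overall dilution factor = 12.00 × 40 × 2 × 8 × 8.004 × 2 = 1.23 × 10⁵.
307 μM / 1.23 × 10⁵ = 2.50 × 10⁻³ μM = 2.50 nM.

2.50 nM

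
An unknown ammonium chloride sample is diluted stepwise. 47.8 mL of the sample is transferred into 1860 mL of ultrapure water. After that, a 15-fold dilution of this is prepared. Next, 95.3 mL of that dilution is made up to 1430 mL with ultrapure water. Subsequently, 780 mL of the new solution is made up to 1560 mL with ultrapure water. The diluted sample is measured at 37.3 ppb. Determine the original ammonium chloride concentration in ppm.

670 ppm

Overall dilution factor = 39.91 × 15 × 15.01 × 2 = 1.80 × 10⁴.
Original = 37.3 ppb × 1.80 × 10⁴ = 6.70 × 10⁵ ppb = 670 ppm.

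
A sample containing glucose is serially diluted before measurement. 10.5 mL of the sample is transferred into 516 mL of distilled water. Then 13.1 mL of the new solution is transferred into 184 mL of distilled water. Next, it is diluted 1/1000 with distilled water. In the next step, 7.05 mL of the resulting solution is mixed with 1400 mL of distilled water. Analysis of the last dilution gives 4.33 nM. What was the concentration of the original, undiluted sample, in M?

0.652 M

Overall dilution factor = 50.14 × 15.05 × 1000 × 199.6 = 1.51 × 10⁸.
Original = 4.33 nM × 1.51 × 10⁸ = 6.52 × 10⁸ nM = 0.652 M.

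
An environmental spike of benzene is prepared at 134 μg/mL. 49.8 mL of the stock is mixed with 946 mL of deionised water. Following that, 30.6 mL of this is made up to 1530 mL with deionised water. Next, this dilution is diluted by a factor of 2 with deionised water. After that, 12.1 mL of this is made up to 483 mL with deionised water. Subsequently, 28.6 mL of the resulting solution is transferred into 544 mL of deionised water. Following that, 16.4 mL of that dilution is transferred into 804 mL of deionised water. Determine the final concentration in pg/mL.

Overall dilution factor = 20.00 × 50 × 2 × 39.92 × 20.02 × 50.02 = 7.99 × 10⁷.
134 μg/mL / 7.99 × 10⁷ = 1.68 × 10⁻⁶ μg/mL = 1.68 pg/mL.

1.68 pg/mL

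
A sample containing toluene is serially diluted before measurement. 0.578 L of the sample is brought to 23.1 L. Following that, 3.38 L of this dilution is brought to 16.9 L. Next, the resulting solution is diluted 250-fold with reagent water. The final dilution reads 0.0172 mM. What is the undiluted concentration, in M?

0.859 M

Overall dilution factor = 39.97 × 5 × 250 = 5.00 × 10⁴.
Original = 0.0172 mM × 5.00 × 10⁴ = 859 mM = 0.859 M.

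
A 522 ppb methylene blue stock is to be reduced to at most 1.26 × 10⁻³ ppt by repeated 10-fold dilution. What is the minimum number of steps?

9

Need 10ⁿ ≥ 4.14 × 10⁸, so n ≥ log(4.14 × 10⁸)/log(10) = 8.62.
Minimum whole steps: n = 9.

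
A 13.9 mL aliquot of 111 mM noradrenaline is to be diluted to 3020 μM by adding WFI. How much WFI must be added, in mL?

3020 μM = 3.02 mM.
V₂ = C₁V₁/C₂ = 111 × 13.9 / 3.02 = 511 mL.
Diluent to add = V₂ − V₁ = 511 − 13.9 = 497 mL.

497 mL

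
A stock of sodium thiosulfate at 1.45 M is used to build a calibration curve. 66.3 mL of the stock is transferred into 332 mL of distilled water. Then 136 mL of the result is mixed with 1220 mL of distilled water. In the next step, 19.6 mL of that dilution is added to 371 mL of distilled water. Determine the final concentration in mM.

Overall dilution factor = 6.008 × 9.971 × 19.93 = 1194.
1.45 M / 1194 = 1.21 × 10⁻³ M = 1.21 mM.

1.21 mM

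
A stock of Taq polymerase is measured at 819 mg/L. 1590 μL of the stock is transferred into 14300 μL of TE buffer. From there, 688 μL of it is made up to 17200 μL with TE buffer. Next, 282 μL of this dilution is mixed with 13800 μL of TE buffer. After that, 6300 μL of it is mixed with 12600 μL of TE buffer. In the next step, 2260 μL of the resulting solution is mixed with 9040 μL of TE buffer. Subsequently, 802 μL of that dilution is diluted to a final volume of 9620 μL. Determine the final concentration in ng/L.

Overall dilution factor = 9.994 × 25 × 49.94 × 3 × 5 × 12.00 = 2.24 × 10⁶.
819 mg/L / 2.24 × 10⁶ = 3.65 × 10⁻⁴ mg/L = 365 ng/L.

365 ng/L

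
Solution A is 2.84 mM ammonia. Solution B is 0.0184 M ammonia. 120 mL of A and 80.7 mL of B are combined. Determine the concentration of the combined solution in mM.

9.10 mM

C_B = 0.0184 M = 18.4 mM.
C_mix = (C_A·V_A + C_B·V_B)/(V_A + V_B) = (2.84×120 + 18.4×80.7) / 200.7 = 9.10 mM.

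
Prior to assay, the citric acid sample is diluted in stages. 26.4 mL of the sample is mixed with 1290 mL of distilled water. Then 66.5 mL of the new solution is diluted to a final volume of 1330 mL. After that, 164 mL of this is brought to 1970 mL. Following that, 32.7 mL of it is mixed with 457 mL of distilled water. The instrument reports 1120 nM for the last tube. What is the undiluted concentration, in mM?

Overall dilution factor = 49.86 × 20 × 12.01 × 14.98 = 1.79 × 10⁵.
Original = 1120 nM × 1.79 × 10⁵ = 2.01 × 10⁸ nM = 201 mM.

201 mM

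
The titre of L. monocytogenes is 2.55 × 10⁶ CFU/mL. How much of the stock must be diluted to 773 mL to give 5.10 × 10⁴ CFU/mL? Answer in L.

0.0155 L

V₁ = C₂V₂/C₁ = 5.10 × 10⁴ × 773 / 2.55 × 10⁶ = 15.5 mL = 0.0155 L.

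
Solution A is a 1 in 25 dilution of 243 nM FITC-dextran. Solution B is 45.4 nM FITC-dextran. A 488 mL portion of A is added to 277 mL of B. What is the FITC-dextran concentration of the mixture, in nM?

C_A = 243 nM / 25 = 9.72 nM.
C_mix = (C_A·V_A + C_B·V_B)/(V_A + V_B) = (9.72×488 + 45.4×277) / 765.0 = 22.6 nM.

22.6 nM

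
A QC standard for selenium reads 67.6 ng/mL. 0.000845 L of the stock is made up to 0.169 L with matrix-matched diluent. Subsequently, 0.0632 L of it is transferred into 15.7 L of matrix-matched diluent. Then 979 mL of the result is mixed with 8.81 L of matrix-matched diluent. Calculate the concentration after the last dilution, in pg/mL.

Overall dilution factor = 200 × 249.4 × 9.999 = 4.99 × 10⁵.
67.6 ng/mL / 4.99 × 10⁵ = 1.36 × 10⁻⁴ ng/mL = 0.136 pg/mL.

0.136 pg/mL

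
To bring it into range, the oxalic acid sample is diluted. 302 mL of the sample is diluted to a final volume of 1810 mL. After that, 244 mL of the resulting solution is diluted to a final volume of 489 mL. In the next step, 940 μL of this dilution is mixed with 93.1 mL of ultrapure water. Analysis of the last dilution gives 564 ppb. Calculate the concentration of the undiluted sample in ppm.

678 ppm

Overall dilution factor = 5.993 × 2.004 × 100.0 = 1202.
Original = 564 ppb × 1202 = 6.78 × 10⁵ ppb = 678 ppm.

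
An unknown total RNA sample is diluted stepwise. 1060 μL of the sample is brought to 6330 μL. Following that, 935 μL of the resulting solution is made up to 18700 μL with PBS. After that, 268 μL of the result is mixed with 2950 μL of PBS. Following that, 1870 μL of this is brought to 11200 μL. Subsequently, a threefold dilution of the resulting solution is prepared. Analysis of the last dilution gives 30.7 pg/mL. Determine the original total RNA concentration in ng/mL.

791 ng/mL

Overall dilution factor = 5.972 × 20 × 12.01 × 5.989 × 3 = 2.58 × 10⁴.
Original = 30.7 pg/mL × 2.58 × 10⁴ = 7.91 × 10⁵ pg/mL = 791 ng/mL.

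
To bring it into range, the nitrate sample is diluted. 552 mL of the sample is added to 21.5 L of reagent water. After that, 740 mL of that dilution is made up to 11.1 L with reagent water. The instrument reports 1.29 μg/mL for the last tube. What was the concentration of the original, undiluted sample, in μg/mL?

Overall dilution factor = 39.95 × 15 = 599.
Original = 1.29 μg/mL × 599 = 773 μg/mL.

773 μg/mL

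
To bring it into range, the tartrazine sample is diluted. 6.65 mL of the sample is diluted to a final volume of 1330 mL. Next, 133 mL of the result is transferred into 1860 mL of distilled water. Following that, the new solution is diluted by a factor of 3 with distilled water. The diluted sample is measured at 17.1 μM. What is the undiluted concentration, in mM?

Overall dilution factor = 200 × 14.98 × 3 = 8991.
Original = 17.1 μM × 8991 = 1.54 × 10⁵ μM = 154 mM.

154 mM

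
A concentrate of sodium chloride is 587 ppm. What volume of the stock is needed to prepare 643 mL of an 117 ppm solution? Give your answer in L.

0.128 L

V₁ = C₂V₂/C₁ = 117 × 643 / 587 = 128 mL = 0.128 L.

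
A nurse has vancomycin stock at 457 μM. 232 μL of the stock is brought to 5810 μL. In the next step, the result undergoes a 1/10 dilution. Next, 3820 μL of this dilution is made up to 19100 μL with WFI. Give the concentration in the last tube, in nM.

365 nM

Overall dilution factor = 25.04 × 10 × 5 = 1252.
457 μM / 1252 = 0.365 μM = 365 nM.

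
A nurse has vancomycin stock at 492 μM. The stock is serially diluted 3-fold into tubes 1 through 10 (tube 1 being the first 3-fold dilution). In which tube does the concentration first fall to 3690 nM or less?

Tube n has concentration 492 μM / 3ⁿ.
Need 3ⁿ ≥ 492 μM / 3690 nM = 133, so n ≥ 4.45.
First such tube: n = 5.

tube 5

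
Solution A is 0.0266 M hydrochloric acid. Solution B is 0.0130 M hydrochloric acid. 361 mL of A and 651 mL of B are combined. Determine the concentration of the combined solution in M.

0.0179 M

C_mix = (C_A·V_A + C_B·V_B)/(V_A + V_B) = (0.0266×361 + 0.0130×651) / 1012 = 0.0179 M.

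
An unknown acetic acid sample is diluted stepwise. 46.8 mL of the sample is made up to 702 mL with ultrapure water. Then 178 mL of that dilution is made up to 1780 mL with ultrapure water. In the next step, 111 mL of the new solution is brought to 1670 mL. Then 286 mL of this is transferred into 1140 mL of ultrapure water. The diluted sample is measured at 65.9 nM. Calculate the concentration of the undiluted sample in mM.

Overall dilution factor = 15 × 10 × 15.05 × 4.986 = 1.13 × 10⁴.
Original = 65.9 nM × 1.13 × 10⁴ = 7.42 × 10⁵ nM = 0.742 mM.

0.742 mM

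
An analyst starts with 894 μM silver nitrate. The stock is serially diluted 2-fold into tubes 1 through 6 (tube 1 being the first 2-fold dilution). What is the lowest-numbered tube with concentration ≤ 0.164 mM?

tube 3

Tube n has concentration 894 μM / 2ⁿ.
Need 2ⁿ ≥ 894 μM / 0.164 mM = 5.45, so n ≥ 2.45.
First such tube: n = 3.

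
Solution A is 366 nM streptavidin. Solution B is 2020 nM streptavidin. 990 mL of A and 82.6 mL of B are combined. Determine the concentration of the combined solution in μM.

C_mix = (C_A·V_A + C_B·V_B)/(V_A + V_B) = (366×990 + 2020×82.6) / 1073 = 493 nM = 0.493 μM.

0.493 μM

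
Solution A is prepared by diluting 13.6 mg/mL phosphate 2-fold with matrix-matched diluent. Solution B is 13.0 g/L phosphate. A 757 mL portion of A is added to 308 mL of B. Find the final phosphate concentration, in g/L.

C_A = 13.6 mg/mL / 2 = 6.80 mg/mL.
C_B = 13.0 g/L = 13.0 mg/mL.
C_mix = (C_A·V_A + C_B·V_B)/(V_A + V_B) = (6.80×757 + 13.0×308) / 1065 = 8.59 mg/mL = 8.59 g/L.

8.59 g/L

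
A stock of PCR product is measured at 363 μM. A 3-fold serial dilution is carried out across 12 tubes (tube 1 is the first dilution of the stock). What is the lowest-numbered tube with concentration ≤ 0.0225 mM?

tube 3

Tube n has concentration 363 μM / 3ⁿ.
Need 3ⁿ ≥ 363 μM / 0.0225 mM = 16.1, so n ≥ 2.53.
First such tube: n = 3.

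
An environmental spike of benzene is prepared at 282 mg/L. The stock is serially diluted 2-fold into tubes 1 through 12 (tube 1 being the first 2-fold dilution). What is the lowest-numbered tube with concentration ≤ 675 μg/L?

Tube n has concentration 282 mg/L / 2ⁿ.
Need 2ⁿ ≥ 282 mg/L / 675 μg/L = 418, so n ≥ 8.71.
First such tube: n = 9.

tube 9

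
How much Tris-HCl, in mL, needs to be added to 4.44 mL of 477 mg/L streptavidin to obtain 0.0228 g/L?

0.0228 g/L = 22.8 mg/L.
V₂ = C₁V₁/C₂ = 477 × 4.44 / 22.8 = 92.9 mL.
Diluent to add = V₂ − V₁ = 92.9 − 4.44 = 88.4 mL.

88.4 mL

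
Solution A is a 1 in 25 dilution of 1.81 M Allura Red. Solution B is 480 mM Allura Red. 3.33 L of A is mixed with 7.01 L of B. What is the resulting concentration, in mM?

349 mM

C_A = 1.81 M / 25 = 0.0724 M.
C_B = 480 mM = 0.480 M.
C_mix = (C_A·V_A + C_B·V_B)/(V_A + V_B) = (0.0724×3.33 + 0.480×7.01) / 10.34 = 0.349 M = 349 mM.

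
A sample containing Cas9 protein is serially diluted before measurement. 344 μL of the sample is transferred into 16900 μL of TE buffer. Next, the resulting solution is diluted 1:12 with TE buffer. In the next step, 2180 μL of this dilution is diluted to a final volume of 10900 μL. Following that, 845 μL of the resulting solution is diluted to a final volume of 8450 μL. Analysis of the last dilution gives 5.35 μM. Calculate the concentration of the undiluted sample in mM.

Overall dilution factor = 50.13 × 12 × 5 × 10 = 3.01 × 10⁴.
Original = 5.35 μM × 3.01 × 10⁴ = 1.61 × 10⁵ μM = 161 mM.

161 mM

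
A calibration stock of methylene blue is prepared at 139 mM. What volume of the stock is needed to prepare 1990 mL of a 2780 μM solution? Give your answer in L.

0.0398 L

2780 μM = 2.78 mM.
V₁ = C₂V₂/C₁ = 2.78 × 1990 / 139 = 39.8 mL = 0.0398 L.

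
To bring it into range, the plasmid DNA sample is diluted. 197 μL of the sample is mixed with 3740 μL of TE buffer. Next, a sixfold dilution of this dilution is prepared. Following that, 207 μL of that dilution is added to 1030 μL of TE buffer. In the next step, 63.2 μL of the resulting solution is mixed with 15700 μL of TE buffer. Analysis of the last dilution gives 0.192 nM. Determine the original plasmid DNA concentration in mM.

Overall dilution factor = 19.98 × 6 × 5.976 × 249.4 = 1.79 × 10⁵.
Original = 0.192 nM × 1.79 × 10⁵ = 3.43 × 10⁴ nM = 0.0343 mM.

0.0343 mM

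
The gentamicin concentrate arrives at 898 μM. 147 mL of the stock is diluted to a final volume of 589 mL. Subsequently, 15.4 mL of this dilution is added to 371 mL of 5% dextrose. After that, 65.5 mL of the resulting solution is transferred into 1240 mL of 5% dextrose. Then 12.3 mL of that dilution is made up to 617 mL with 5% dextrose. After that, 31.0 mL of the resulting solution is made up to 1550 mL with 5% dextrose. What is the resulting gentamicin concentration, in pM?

179 pM

Overall dilution factor = 4.007 × 25.09 × 19.93 × 50.16 × 50 = 5.03 × 10⁶.
898 μM / 5.03 × 10⁶ = 1.79 × 10⁻⁴ μM = 179 pM.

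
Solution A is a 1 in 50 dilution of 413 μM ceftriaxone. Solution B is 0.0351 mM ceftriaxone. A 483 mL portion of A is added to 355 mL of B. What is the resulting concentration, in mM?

0.0196 mM

C_A = 413 μM / 50 = 8.26 μM.
C_B = 0.0351 mM = 35.1 μM.
C_mix = (C_A·V_A + C_B·V_B)/(V_A + V_B) = (8.26×483 + 35.1×355) / 838.0 = 19.6 μM = 0.0196 mM.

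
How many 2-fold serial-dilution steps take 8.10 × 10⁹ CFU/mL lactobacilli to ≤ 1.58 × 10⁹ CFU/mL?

Need 2ⁿ ≥ 5.13, so n ≥ log(5.13)/log(2) = 2.36.
Minimum whole steps: n = 3.

3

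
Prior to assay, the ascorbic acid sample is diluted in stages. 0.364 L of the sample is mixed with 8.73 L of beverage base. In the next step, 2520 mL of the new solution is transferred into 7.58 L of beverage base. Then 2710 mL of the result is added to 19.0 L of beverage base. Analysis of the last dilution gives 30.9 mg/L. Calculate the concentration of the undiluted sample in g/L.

Overall dilution factor = 24.98 × 4.008 × 8.011 = 802.
Original = 30.9 mg/L × 802 = 2.48 × 10⁴ mg/L = 24.8 g/L.

24.8 g/L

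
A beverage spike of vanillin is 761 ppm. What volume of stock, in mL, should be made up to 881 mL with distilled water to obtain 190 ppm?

220 mL

V₁ = C₂V₂/C₁ = 190 × 881 / 761 = 220 mL.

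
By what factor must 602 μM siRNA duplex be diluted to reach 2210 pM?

2.72 × 10⁵

Factor = C₀/C_target = 602 μM / 2210 pM = 2.72 × 10⁵.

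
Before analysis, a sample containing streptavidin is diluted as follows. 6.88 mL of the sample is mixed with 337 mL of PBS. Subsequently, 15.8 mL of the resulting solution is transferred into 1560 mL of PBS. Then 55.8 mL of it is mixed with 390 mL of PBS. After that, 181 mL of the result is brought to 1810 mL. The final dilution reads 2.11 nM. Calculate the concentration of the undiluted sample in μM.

Overall dilution factor = 49.98 × 99.73 × 7.989 × 10 = 3.98 × 10⁵.
Original = 2.11 nM × 3.98 × 10⁵ = 8.40 × 10⁵ nM = 840 μM.

840 μM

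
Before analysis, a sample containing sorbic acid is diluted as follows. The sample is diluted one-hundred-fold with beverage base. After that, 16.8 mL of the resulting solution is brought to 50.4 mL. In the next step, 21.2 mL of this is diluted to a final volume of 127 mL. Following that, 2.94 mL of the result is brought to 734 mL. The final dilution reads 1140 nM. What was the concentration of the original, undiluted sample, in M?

Overall dilution factor = 100 × 3 × 5.991 × 249.7 = 4.49 × 10⁵.
Original = 1140 nM × 4.49 × 10⁵ = 5.11 × 10⁸ nM = 0.511 M.

0.511 M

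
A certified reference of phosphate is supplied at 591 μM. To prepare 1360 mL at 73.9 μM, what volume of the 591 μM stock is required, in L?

V₁ = C₂V₂/C₁ = 73.9 × 1360 / 591 = 170 mL = 0.170 L.

0.170 L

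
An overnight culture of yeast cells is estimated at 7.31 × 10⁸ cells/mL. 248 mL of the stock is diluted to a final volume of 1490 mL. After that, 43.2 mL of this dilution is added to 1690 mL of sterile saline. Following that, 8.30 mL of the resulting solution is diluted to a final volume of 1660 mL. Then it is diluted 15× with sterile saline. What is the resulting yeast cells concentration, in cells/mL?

1010 cells/mL

Overall dilution factor = 6.008 × 40.12 × 200 × 15 = 7.23 × 10⁵.
7.31 × 10⁸ cells/mL / 7.23 × 10⁵ = 1010 cells/mL.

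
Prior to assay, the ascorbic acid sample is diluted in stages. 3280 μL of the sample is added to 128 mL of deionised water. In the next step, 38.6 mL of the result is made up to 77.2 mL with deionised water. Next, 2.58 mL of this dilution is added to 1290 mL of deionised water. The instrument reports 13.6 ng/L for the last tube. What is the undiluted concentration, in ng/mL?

545 ng/mL

Overall dilution factor = 40.02 × 2 × 501 = 4.01 × 10⁴.
Original = 13.6 ng/L × 4.01 × 10⁴ = 5.45 × 10⁵ ng/L = 545 ng/mL.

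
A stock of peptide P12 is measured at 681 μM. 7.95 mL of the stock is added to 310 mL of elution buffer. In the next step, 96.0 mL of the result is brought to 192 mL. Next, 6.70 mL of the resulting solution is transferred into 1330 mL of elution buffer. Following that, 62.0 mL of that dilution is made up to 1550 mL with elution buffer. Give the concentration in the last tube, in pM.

Overall dilution factor = 39.99 × 2 × 199.5 × 25 = 3.99 × 10⁵.
681 μM / 3.99 × 10⁵ = 1.71 × 10⁻³ μM = 1710 pM.

1710 pM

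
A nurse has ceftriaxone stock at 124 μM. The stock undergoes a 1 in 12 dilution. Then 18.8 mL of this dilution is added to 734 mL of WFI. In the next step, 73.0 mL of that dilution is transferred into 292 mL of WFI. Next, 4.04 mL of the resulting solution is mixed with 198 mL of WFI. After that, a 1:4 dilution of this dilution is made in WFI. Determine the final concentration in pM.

258 pM

Overall dilution factor = 12 × 40.04 × 5 × 50.01 × 4 = 4.81 × 10⁵.
124 μM / 4.81 × 10⁵ = 2.58 × 10⁻⁴ μM = 258 pM.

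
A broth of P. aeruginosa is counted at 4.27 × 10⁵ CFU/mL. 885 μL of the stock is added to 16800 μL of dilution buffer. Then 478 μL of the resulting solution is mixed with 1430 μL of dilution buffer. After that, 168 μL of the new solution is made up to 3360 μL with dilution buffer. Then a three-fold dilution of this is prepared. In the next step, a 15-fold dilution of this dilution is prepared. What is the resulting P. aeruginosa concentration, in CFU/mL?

5.95 CFU/mL

Overall dilution factor = 19.98 × 3.992 × 20 × 3 × 15 = 7.18 × 10⁴.
4.27 × 10⁵ CFU/mL / 7.18 × 10⁴ = 5.95 CFU/mL.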